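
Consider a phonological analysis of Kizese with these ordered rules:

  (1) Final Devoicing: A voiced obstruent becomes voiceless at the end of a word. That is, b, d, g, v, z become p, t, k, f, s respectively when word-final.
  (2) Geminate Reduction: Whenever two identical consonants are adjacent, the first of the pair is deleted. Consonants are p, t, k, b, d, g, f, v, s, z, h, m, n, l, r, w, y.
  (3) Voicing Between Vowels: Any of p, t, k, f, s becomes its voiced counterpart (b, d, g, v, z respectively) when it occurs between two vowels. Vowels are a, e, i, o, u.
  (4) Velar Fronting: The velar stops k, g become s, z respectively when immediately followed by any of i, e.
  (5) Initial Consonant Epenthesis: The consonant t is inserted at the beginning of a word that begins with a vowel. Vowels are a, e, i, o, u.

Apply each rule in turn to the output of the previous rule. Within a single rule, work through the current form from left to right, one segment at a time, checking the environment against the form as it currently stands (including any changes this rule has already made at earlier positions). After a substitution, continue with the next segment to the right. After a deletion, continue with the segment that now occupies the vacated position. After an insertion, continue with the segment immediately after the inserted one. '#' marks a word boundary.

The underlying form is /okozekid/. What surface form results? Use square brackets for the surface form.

(1) Final Devoicing: [okozekid] → [okozekit]
(2) Geminate Reduction: no change — [okozekit]
(3) Voicing Between Vowels: [okozekit] → [ogozegit]
(4) Velar Fronting: [ogozegit] → [ogozezit]
(5) Initial Consonant Epenthesis: [ogozezit] → [togozezit]

[togozezit]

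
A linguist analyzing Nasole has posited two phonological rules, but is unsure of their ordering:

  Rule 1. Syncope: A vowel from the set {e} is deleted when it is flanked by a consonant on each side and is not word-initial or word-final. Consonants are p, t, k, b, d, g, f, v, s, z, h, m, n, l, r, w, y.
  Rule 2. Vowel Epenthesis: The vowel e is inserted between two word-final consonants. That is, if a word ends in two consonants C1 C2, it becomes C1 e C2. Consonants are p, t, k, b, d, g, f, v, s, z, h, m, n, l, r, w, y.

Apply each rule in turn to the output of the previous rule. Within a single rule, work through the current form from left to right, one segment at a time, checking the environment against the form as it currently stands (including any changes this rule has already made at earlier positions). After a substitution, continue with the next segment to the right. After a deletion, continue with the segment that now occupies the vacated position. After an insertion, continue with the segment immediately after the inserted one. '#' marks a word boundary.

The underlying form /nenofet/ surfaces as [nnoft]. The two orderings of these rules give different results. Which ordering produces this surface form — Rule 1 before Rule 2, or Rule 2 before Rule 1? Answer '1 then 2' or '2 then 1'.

Order 1 then 2:
  1 Syncope: [nenofet] → [nnoft]
  2 Vowel Epenthesis: [nnoft] → [nnofet]
  result: [nnofet]
Order 2 then 1:
  2 Vowel Epenthesis: no change — [nenofet]
  1 Syncope: [nenofet] → [nnoft]
  result: [nnoft]

2 then 1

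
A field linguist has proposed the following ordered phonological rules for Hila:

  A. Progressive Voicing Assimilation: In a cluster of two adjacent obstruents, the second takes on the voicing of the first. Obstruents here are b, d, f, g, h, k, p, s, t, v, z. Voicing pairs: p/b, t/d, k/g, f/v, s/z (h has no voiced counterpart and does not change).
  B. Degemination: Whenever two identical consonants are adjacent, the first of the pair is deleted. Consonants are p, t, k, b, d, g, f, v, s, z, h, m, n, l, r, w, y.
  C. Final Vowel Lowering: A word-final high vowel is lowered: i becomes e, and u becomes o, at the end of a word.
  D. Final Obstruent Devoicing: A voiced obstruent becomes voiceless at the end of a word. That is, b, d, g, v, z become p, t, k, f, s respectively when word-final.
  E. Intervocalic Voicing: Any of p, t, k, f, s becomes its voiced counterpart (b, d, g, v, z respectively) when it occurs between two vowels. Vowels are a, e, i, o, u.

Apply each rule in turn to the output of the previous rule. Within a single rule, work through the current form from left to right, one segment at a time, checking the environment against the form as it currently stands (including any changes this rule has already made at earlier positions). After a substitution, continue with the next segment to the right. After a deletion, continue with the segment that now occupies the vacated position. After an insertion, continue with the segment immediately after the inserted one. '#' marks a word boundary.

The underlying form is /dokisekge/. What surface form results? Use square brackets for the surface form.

[dogizege]

A Progressive Voicing Assimilation: [dokisekge] → [dokisekke]
B Degemination: [dokisekke] → [dokiseke]
C Final Vowel Lowering: no change — [dokiseke]
D Final Obstruent Devoicing: no change — [dokiseke]
E Intervocalic Voicing: [dokiseke] → [dogizege]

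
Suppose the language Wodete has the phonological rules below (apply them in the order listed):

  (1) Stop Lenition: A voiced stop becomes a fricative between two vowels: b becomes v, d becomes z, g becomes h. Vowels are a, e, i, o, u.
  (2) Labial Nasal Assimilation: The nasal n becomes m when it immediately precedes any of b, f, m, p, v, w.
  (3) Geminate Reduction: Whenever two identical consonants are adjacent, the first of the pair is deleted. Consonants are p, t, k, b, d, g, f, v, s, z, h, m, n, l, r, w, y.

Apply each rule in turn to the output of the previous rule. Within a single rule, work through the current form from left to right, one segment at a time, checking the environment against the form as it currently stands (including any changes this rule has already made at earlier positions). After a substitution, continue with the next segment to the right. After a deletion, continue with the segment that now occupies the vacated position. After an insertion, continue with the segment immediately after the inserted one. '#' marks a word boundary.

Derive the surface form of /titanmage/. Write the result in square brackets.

[titamahe]

(1) Stop Lenition: [titanmage] → [titanmahe]
(2) Labial Nasal Assimilation: [titanmahe] → [titammahe]
(3) Geminate Reduction: [titammahe] → [titamahe]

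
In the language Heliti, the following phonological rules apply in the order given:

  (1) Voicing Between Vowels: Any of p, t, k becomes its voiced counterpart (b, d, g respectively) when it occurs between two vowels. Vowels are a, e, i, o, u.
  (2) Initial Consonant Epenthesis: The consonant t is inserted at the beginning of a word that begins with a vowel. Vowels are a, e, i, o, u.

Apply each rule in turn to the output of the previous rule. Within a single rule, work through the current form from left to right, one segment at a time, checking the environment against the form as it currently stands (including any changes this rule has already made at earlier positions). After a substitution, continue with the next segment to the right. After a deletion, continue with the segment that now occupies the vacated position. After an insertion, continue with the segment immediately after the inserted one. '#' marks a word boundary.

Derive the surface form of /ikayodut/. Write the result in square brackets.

[tigayodut]

(1) Voicing Between Vowels: [ikayodut] → [igayodut]
(2) Initial Consonant Epenthesis: [igayodut] → [tigayodut]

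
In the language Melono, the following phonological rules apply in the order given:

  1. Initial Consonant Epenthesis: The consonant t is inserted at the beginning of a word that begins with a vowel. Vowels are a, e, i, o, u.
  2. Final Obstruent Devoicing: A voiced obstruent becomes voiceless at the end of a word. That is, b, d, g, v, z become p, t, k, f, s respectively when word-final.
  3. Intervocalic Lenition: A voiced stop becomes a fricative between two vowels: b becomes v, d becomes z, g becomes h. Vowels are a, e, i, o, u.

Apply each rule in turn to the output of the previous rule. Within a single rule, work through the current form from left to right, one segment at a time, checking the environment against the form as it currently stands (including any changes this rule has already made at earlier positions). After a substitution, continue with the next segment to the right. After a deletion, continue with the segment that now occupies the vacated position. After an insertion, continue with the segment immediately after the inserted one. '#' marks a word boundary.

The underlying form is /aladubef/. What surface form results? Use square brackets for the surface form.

[talazuvef]

1 Initial Consonant Epenthesis: [aladubef] → [taladubef]
2 Final Obstruent Devoicing: no change — [taladubef]
3 Intervocalic Lenition: [taladubef] → [talazuvef]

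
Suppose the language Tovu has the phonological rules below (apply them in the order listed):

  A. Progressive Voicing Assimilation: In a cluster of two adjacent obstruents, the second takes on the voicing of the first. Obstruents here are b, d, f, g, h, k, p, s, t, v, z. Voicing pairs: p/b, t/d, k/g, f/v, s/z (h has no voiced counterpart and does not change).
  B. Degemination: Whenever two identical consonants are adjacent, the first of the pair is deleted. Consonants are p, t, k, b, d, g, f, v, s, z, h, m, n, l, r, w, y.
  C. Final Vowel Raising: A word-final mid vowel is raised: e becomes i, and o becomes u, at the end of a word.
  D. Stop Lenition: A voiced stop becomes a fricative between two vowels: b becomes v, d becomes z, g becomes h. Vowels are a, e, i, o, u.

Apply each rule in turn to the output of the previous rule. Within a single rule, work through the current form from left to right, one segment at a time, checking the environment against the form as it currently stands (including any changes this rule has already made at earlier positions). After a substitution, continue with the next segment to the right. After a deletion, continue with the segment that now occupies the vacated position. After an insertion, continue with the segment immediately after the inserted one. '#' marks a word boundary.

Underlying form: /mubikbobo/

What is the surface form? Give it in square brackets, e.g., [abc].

[muvikpovu]

A Progressive Voicing Assimilation: [mubikbobo] → [mubikpobo]
B Degemination: no change — [mubikpobo]
C Final Vowel Raising: [mubikpobo] → [mubikpobu]
D Stop Lenition: [mubikpobu] → [muvikpovu]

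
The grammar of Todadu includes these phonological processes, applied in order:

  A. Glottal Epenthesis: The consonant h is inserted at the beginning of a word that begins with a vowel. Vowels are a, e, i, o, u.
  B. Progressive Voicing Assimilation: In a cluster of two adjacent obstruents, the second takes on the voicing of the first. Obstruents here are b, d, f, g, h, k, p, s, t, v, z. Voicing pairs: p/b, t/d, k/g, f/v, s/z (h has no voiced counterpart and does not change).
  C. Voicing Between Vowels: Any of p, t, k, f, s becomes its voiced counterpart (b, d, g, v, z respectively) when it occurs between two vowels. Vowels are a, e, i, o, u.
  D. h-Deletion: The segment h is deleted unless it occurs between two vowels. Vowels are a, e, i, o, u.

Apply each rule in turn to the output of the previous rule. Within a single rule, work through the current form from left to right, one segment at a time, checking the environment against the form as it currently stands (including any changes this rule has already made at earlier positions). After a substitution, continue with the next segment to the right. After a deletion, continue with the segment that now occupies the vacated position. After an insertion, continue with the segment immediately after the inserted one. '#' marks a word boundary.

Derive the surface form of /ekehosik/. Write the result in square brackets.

A Glottal Epenthesis: [ekehosik] → [hekehosik]
B Progressive Voicing Assimilation: no change — [hekehosik]
C Voicing Between Vowels: [hekehosik] → [hegehozik]
D h-Deletion: [hegehozik] → [egehozik]

[egehozik]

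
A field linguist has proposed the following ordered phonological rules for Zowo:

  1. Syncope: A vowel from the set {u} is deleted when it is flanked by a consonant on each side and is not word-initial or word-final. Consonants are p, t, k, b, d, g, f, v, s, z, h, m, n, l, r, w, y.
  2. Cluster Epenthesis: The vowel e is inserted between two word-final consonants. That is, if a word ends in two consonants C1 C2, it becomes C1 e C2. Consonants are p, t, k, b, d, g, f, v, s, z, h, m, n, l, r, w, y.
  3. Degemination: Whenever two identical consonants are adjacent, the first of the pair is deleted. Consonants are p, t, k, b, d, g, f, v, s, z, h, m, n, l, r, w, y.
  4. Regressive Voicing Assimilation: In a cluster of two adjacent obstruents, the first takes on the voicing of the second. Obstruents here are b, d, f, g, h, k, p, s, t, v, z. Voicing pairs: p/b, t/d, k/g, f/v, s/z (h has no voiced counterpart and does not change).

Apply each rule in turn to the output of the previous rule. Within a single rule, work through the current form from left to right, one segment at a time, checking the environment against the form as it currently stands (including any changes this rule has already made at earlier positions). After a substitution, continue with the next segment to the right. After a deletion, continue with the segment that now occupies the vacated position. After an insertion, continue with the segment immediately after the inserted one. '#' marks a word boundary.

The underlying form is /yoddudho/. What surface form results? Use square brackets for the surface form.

1 Syncope: [yoddudho] → [yodddho]
2 Cluster Epenthesis: no change — [yodddho]
3 Degemination: [yodddho] → [yodho]
4 Regressive Voicing Assimilation: [yodho] → [yotho]

[yotho]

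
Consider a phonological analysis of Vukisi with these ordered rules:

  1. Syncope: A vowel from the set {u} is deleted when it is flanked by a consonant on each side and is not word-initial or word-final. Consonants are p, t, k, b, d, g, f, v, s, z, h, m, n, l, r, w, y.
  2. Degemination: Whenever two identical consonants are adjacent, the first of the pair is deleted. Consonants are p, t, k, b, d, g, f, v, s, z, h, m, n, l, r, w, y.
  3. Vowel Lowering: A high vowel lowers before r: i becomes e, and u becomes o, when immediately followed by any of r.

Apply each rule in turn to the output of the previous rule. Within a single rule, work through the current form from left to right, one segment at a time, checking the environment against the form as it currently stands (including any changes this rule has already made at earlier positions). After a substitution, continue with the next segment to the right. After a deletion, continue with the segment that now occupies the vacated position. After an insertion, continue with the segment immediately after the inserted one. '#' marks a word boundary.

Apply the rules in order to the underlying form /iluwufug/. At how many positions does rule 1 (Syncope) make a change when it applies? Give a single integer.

1 Syncope: [iluwufug] → [ilwfg]
2 Degemination: no change — [ilwfg]
3 Vowel Lowering: no change — [ilwfg]
Rule 1 changed 3 position(s).

3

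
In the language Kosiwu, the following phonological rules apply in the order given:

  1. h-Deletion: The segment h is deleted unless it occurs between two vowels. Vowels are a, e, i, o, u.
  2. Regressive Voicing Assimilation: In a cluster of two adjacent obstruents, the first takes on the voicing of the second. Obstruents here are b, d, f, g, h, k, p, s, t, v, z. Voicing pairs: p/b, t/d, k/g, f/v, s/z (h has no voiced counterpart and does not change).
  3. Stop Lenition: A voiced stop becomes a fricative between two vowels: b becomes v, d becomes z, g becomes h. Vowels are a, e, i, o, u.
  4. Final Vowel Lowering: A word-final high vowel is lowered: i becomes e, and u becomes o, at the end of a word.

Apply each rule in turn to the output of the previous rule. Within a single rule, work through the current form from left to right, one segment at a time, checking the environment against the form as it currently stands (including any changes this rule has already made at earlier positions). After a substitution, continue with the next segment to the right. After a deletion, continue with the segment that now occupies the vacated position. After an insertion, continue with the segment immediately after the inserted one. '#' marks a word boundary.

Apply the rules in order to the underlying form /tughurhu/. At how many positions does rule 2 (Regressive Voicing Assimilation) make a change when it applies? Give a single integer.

0

1 h-Deletion: [tughurhu] → [tuguru]
2 Regressive Voicing Assimilation: no change — [tuguru]
3 Stop Lenition: [tuguru] → [tuhuru]
4 Final Vowel Lowering: [tuhuru] → [tuhuro]
Rule 2 changed 0 position(s).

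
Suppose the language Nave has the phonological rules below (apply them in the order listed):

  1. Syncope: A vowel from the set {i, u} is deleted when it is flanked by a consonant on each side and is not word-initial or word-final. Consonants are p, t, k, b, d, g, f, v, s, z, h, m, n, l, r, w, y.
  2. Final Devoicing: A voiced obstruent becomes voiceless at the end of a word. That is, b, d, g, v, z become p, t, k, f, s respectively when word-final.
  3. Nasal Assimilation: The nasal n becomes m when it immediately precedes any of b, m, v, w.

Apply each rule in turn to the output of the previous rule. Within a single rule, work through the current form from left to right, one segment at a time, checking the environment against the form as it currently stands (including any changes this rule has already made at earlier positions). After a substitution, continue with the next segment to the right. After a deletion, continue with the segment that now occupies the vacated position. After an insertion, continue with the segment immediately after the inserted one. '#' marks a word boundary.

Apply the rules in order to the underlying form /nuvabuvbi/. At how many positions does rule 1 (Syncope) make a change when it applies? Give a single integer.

2

1 Syncope: [nuvabuvbi] → [nvabvbi]
2 Final Devoicing: no change — [nvabvbi]
3 Nasal Assimilation: [nvabvbi] → [mvabvbi]
Rule 1 changed 2 position(s).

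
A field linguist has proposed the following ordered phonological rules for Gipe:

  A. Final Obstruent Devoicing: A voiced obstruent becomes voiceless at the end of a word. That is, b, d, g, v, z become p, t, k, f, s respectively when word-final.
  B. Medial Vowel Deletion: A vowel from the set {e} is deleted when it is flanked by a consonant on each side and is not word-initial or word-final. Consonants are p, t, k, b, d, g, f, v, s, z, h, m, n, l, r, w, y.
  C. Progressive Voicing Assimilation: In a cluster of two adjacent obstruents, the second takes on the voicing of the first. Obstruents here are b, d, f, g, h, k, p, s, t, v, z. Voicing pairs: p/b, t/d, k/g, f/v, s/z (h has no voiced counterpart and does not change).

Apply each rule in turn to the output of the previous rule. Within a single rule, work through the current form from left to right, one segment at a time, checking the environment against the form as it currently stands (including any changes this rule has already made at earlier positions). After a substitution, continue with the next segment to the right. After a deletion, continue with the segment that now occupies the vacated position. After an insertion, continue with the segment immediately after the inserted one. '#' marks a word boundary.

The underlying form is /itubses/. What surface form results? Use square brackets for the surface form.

A Final Obstruent Devoicing: no change — [itubses]
B Medial Vowel Deletion: [itubses] → [itubss]
C Progressive Voicing Assimilation: [itubss] → [itubzz]

[itubzz]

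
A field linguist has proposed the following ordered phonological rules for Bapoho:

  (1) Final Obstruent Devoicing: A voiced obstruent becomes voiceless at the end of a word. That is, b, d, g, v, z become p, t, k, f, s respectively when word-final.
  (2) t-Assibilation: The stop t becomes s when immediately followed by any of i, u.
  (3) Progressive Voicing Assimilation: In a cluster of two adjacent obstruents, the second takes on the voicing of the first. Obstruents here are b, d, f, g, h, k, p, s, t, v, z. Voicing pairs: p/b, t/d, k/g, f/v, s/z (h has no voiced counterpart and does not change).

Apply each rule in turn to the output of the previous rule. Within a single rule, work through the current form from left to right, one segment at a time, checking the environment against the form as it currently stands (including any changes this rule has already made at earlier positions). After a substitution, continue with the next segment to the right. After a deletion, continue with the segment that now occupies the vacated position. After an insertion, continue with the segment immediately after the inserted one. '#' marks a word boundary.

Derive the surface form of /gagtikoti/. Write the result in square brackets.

(1) Final Obstruent Devoicing: no change — [gagtikoti]
(2) t-Assibilation: [gagtikoti] → [gagsikosi]
(3) Progressive Voicing Assimilation: [gagsikosi] → [gagzikosi]

[gagzikosi]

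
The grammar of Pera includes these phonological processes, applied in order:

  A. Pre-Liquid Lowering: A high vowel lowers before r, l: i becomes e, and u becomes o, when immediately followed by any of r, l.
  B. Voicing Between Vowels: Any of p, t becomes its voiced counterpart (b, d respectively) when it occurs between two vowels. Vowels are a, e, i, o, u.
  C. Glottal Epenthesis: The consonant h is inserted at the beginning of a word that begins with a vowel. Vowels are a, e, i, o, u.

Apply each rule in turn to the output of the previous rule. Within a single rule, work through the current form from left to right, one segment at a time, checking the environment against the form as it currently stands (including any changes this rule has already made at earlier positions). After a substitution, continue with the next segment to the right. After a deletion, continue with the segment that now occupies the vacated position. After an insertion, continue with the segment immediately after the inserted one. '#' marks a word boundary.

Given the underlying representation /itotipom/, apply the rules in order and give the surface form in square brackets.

A Pre-Liquid Lowering: no change — [itotipom]
B Voicing Between Vowels: [itotipom] → [idodibom]
C Glottal Epenthesis: [idodibom] → [hidodibom]

[hidodibom]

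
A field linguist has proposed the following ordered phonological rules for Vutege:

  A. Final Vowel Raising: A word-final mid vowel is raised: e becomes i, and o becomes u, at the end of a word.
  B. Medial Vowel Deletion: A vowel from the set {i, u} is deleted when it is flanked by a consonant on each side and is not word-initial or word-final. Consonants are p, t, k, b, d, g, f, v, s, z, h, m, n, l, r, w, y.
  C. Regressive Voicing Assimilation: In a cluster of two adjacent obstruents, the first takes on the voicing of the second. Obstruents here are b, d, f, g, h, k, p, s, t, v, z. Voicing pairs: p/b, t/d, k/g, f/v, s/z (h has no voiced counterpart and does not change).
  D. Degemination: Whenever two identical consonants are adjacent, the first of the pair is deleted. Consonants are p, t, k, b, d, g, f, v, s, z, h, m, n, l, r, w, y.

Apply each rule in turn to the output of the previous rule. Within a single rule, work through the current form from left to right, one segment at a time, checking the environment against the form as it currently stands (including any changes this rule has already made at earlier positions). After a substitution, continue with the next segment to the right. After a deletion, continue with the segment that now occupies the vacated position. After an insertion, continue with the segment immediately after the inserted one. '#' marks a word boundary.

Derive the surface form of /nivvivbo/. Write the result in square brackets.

[nvbu]

A Final Vowel Raising: [nivvivbo] → [nivvivbu]
B Medial Vowel Deletion: [nivvivbu] → [nvvvbu]
C Regressive Voicing Assimilation: no change — [nvvvbu]
D Degemination: [nvvvbu] → [nvbu]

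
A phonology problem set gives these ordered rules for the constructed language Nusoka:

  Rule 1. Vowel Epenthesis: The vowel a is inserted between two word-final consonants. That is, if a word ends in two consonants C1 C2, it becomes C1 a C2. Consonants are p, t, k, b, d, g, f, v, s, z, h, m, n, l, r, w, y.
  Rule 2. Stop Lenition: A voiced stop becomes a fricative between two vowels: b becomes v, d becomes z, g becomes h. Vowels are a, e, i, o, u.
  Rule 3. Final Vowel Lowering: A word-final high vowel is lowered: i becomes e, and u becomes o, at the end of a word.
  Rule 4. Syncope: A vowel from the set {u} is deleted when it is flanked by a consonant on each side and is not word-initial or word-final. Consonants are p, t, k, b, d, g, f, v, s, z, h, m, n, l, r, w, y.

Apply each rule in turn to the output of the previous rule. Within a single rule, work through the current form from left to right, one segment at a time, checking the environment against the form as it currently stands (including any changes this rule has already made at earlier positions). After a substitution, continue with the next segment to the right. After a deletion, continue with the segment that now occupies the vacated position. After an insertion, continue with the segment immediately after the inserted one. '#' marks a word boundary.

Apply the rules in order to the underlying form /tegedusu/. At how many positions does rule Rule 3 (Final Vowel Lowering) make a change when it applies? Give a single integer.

Rule 1 Vowel Epenthesis: no change — [tegedusu]
Rule 2 Stop Lenition: [tegedusu] → [tehezusu]
Rule 3 Final Vowel Lowering: [tehezusu] → [tehezuso]
Rule 4 Syncope: [tehezuso] → [tehezso]
Rule Rule 3 changed 1 position(s).

1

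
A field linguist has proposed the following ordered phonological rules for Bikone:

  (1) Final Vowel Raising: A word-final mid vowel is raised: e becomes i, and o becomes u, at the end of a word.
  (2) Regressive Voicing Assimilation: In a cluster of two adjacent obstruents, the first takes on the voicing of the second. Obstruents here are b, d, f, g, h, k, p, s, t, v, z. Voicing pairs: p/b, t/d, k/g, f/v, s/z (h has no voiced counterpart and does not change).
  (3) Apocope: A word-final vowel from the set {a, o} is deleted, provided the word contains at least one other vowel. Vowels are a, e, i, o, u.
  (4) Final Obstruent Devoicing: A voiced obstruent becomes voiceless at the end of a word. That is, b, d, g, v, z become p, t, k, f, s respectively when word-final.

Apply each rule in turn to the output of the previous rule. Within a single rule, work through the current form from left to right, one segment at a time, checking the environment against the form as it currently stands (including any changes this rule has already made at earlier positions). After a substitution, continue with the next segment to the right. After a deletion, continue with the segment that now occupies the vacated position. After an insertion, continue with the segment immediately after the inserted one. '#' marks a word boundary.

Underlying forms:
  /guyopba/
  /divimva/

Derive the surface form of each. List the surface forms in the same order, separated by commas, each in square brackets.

/guyopba/:
  (1) Final Vowel Raising: no change — [guyopba]
  (2) Regressive Voicing Assimilation: [guyopba] → [guyobba]
  (3) Apocope: [guyobba] → [guyobb]
  (4) Final Obstruent Devoicing: [guyobb] → [guyobp]
/divimva/:
  (1) Final Vowel Raising: no change — [divimva]
  (2) Regressive Voicing Assimilation: no change — [divimva]
  (3) Apocope: [divimva] → [divimv]
  (4) Final Obstruent Devoicing: [divimv] → [divimf]

[guyobp], [divimf]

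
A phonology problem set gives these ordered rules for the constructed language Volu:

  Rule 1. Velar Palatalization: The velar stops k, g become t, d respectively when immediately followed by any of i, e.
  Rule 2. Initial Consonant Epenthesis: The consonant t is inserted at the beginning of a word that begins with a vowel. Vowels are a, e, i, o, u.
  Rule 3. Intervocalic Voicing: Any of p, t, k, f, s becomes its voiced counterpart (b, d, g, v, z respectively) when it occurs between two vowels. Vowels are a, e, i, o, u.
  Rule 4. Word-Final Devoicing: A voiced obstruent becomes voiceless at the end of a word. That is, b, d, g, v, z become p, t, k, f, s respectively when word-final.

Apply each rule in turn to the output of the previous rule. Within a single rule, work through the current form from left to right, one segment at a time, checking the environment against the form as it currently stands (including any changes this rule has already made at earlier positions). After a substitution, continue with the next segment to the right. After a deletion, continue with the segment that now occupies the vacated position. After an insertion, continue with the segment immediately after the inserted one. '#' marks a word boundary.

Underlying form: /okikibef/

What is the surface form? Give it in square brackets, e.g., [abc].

Rule 1 Velar Palatalization: [okikibef] → [otitibef]
Rule 2 Initial Consonant Epenthesis: [otitibef] → [totitibef]
Rule 3 Intervocalic Voicing: [totitibef] → [todidibef]
Rule 4 Word-Final Devoicing: no change — [todidibef]

[todidibef]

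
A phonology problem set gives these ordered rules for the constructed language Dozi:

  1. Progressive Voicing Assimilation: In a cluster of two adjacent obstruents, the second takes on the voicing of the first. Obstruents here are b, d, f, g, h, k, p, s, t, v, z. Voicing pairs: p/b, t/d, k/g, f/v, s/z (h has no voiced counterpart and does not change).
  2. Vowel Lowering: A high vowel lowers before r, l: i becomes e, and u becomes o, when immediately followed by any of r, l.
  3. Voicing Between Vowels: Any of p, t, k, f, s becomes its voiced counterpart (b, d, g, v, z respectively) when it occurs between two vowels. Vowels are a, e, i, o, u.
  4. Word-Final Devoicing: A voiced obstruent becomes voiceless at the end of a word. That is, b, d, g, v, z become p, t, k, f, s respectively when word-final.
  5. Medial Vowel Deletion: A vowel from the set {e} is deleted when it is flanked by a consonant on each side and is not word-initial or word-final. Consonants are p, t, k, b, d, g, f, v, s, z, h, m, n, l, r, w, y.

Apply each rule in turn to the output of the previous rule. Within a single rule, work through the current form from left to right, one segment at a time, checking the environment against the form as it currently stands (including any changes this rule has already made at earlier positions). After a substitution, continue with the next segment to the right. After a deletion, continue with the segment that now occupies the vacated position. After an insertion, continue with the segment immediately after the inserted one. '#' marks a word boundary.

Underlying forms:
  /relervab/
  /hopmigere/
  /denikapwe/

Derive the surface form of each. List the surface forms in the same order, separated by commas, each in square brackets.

/relervab/:
  1 Progressive Voicing Assimilation: no change — [relervab]
  2 Vowel Lowering: no change — [relervab]
  3 Voicing Between Vowels: no change — [relervab]
  4 Word-Final Devoicing: [relervab] → [relervap]
  5 Medial Vowel Deletion: [relervap] → [rlrvap]
/hopmigere/:
  1 Progressive Voicing Assimilation: no change — [hopmigere]
  2 Vowel Lowering: no change — [hopmigere]
  3 Voicing Between Vowels: no change — [hopmigere]
  4 Word-Final Devoicing: no change — [hopmigere]
  5 Medial Vowel Deletion: [hopmigere] → [hopmigre]
/denikapwe/:
  1 Progressive Voicing Assimilation: no change — [denikapwe]
  2 Vowel Lowering: no change — [denikapwe]
  3 Voicing Between Vowels: [denikapwe] → [denigapwe]
  4 Word-Final Devoicing: no change — [denigapwe]
  5 Medial Vowel Deletion: [denigapwe] → [dnigapwe]

[rlrvap], [hopmigre], [dnigapwe]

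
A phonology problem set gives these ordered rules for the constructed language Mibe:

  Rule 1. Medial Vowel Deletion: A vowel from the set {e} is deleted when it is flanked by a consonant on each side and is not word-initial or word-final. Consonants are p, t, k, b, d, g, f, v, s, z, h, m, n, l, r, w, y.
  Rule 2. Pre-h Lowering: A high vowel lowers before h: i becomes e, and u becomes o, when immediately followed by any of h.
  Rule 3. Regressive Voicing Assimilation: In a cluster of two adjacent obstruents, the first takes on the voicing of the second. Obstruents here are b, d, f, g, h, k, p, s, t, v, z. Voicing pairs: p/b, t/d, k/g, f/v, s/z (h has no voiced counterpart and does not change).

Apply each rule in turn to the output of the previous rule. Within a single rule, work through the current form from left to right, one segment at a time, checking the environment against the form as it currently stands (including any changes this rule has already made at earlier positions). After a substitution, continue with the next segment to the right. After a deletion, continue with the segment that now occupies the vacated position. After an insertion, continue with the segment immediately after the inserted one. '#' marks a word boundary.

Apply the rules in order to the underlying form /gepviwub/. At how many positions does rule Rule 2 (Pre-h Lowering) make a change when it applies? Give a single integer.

0

Rule 1 Medial Vowel Deletion: [gepviwub] → [gpviwub]
Rule 2 Pre-h Lowering: no change — [gpviwub]
Rule 3 Regressive Voicing Assimilation: [gpviwub] → [kbviwub]
Rule Rule 2 changed 0 position(s).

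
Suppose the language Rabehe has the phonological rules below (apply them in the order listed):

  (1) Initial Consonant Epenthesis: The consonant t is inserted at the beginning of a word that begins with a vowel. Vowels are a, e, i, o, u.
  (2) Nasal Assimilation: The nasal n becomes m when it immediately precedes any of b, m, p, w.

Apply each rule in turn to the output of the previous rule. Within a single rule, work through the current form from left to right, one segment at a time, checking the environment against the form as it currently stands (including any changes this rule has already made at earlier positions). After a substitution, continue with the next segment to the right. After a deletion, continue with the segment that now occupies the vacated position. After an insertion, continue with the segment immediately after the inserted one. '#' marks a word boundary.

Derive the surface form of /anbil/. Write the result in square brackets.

(1) Initial Consonant Epenthesis: [anbil] → [tanbil]
(2) Nasal Assimilation: [tanbil] → [tambil]

[tambil]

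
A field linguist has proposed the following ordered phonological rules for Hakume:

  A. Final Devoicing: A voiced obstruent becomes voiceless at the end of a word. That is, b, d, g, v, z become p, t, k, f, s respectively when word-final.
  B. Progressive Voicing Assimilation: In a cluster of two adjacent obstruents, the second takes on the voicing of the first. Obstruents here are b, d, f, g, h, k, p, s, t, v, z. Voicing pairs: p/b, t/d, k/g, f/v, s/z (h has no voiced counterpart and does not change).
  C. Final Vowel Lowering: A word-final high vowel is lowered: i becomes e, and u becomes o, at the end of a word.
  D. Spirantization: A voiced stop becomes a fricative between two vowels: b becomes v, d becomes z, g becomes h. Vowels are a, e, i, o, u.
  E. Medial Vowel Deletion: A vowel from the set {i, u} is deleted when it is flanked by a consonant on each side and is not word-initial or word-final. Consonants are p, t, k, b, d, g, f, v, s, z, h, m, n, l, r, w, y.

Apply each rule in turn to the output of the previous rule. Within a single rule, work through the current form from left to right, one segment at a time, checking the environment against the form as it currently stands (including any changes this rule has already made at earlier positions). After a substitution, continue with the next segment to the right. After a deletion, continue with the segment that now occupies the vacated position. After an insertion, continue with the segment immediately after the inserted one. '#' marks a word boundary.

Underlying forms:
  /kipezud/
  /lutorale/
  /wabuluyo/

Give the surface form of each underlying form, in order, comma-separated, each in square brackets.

/kipezud/:
  A Final Devoicing: [kipezud] → [kipezut]
  B Progressive Voicing Assimilation: no change — [kipezut]
  C Final Vowel Lowering: no change — [kipezut]
  D Spirantization: no change — [kipezut]
  E Medial Vowel Deletion: [kipezut] → [kpezt]
/lutorale/:
  A Final Devoicing: no change — [lutorale]
  B Progressive Voicing Assimilation: no change — [lutorale]
  C Final Vowel Lowering: no change — [lutorale]
  D Spirantization: no change — [lutorale]
  E Medial Vowel Deletion: [lutorale] → [ltorale]
/wabuluyo/:
  A Final Devoicing: no change — [wabuluyo]
  B Progressive Voicing Assimilation: no change — [wabuluyo]
  C Final Vowel Lowering: no change — [wabuluyo]
  D Spirantization: [wabuluyo] → [wavuluyo]
  E Medial Vowel Deletion: [wavuluyo] → [wavlyo]

[kpezt], [ltorale], [wavlyo]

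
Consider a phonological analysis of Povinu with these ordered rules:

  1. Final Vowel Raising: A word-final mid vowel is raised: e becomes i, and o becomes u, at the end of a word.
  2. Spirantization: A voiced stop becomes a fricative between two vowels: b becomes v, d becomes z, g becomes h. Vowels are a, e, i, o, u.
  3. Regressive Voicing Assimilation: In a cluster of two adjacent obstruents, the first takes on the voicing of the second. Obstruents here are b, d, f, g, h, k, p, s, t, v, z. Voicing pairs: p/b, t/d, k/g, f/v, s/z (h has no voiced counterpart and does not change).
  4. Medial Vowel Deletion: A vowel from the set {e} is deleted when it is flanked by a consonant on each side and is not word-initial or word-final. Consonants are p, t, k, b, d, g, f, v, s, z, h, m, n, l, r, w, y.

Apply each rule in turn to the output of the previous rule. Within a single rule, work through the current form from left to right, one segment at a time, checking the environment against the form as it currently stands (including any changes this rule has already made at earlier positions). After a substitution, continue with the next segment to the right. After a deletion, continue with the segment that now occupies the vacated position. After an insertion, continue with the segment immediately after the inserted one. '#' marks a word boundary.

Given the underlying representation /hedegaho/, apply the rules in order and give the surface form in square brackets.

[hzhahu]

1 Final Vowel Raising: [hedegaho] → [hedegahu]
2 Spirantization: [hedegahu] → [hezehahu]
3 Regressive Voicing Assimilation: no change — [hezehahu]
4 Medial Vowel Deletion: [hezehahu] → [hzhahu]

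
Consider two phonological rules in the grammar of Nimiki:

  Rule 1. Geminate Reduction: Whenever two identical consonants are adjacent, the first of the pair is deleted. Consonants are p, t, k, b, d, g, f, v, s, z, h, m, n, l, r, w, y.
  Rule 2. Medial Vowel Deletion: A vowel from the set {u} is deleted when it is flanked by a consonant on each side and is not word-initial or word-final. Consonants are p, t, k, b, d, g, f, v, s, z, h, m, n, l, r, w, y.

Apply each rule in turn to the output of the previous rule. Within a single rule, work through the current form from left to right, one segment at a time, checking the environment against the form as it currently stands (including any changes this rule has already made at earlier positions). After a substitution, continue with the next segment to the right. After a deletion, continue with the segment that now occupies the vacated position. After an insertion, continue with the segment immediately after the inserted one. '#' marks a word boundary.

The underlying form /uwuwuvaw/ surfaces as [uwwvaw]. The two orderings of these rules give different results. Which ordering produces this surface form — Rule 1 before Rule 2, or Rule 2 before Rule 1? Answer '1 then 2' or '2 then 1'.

Order 1 then 2:
  1 Geminate Reduction: no change — [uwuwuvaw]
  2 Medial Vowel Deletion: [uwuwuvaw] → [uwwvaw]
  result: [uwwvaw]
Order 2 then 1:
  2 Medial Vowel Deletion: [uwuwuvaw] → [uwwvaw]
  1 Geminate Reduction: [uwwvaw] → [uwvaw]
  result: [uwvaw]

1 then 2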